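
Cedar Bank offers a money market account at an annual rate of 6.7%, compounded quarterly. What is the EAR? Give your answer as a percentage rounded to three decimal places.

6.870%

EAR = (1 + 0.067/4)^4 − 1.
= 1.068702 − 1 = 6.870%.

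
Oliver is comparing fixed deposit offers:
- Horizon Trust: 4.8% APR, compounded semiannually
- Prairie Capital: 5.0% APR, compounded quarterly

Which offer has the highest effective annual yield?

Prairie Capital

Horizon Trust: (1 + 0.048/2)^2 − 1 = 4.858%
Prairie Capital: (1 + 0.050/4)^4 − 1 = 5.095%
The highest effective annual rate is Prairie Capital at 5.095%.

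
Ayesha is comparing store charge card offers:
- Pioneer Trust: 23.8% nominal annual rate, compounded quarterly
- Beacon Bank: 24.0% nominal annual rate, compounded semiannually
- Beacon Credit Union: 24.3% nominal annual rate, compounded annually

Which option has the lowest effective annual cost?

Beacon Credit Union

Pioneer Trust: (1 + 0.238/4)^4 − 1 = 26.010%
Beacon Bank: (1 + 0.240/2)^2 − 1 = 25.440%
Beacon Credit Union: compounded annually, EAR = 24.300%
The lowest effective annual rate is Beacon Credit Union at 24.300%.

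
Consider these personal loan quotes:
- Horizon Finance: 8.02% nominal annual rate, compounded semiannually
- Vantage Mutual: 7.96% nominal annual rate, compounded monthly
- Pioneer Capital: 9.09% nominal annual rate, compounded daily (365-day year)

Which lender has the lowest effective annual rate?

Horizon Finance

Horizon Finance: (1 + 0.0802/2)^2 − 1 = 8.181%
Vantage Mutual: (1 + 0.0796/12)^12 − 1 = 8.257%
Pioneer Capital: (1 + 0.0909/365)^365 − 1 = 9.515%
The lowest effective annual rate is Horizon Finance at 8.181%.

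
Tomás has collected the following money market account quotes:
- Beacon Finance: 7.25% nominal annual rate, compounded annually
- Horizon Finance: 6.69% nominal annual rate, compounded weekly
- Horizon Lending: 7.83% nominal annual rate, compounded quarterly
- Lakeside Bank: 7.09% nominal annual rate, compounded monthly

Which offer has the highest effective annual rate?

Beacon Finance: compounded annually, EAR = 7.250%
Horizon Finance: (1 + 0.0669/52)^52 − 1 = 6.914%
Horizon Lending: (1 + 0.0783/4)^4 − 1 = 8.063%
Lakeside Bank: (1 + 0.0709/12)^12 − 1 = 7.325%
The highest effective annual rate is Horizon Lending at 8.063%.

Horizon Lending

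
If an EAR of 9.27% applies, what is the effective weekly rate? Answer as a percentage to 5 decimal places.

The per-week rate i satisfies (1 + i)^52 = 1 + 0.0927.
i = 1.0927^(1/52) − 1 = 0.0017063 = 0.17063%.

0.17063%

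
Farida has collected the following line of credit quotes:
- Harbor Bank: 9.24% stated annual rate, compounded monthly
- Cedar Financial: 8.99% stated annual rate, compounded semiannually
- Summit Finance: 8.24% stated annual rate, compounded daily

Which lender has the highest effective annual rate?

Harbor Bank: (1 + 0.0924/12)^12 − 1 = 9.642%
Cedar Financial: (1 + 0.0899/2)^2 − 1 = 9.192%
Summit Finance: (1 + 0.0824/365)^365 − 1 = 8.588%
The highest effective annual rate is Harbor Bank at 9.642%.

Harbor Bank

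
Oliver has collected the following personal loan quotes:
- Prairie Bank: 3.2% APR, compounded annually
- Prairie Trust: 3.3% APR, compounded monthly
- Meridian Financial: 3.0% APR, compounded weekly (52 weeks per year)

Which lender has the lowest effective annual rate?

Meridian Financial

Prairie Bank: compounded annually, EAR = 3.200%
Prairie Trust: (1 + 0.033/12)^12 − 1 = 3.350%
Meridian Financial: (1 + 0.030/52)^52 − 1 = 3.045%
The lowest effective annual rate is Meridian Financial at 3.045%.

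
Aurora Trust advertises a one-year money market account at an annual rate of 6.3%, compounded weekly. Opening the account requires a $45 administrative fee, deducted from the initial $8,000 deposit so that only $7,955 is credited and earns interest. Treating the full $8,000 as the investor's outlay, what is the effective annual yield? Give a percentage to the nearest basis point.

Value after one year: 7,955 × (1 + 0.063/52)^52 = 7,955 × 1.064986 = $8,471.97.
Effective yield on the $8,000 outlay: 8,471.97 / 8,000 − 1 = 0.058996 = 5.90%.

5.90%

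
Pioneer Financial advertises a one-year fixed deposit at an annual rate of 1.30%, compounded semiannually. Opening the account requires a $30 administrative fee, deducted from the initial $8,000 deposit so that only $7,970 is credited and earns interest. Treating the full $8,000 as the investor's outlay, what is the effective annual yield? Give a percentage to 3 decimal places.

0.924%

Value after one year: 7,970 × (1 + 0.0130/2)^2 = 7,970 × 1.013042 = $8,073.95.
Effective yield on the $8,000 outlay: 8,073.95 / 8,000 − 1 = 0.009243 = 0.924%.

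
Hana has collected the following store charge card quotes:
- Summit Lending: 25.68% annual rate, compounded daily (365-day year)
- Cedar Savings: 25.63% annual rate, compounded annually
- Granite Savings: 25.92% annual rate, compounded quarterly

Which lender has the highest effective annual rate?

Summit Lending: (1 + 0.2568/365)^365 − 1 = 29.267%
Cedar Savings: compounded annually, EAR = 25.630%
Granite Savings: (1 + 0.2592/4)^4 − 1 = 28.550%
The highest effective annual rate is Summit Lending at 29.267%.

Summit Lending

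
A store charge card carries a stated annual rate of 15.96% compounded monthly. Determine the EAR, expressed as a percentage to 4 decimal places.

EAR = (1 + 0.1596/12)^12 − 1.
= 1.171808 − 1 = 17.1808%.

17.1808%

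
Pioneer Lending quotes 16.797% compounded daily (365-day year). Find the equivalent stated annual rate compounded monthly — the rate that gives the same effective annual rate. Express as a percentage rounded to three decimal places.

EAR = (1 + 0.16797/365)^365 − 1 = 0.182855.
Solve (1 + r/12)^12 = 1.182855: r/12 = 1.182855^(1/12) − 1 = 0.014093, so r = 0.169112 = 16.911%.

16.911%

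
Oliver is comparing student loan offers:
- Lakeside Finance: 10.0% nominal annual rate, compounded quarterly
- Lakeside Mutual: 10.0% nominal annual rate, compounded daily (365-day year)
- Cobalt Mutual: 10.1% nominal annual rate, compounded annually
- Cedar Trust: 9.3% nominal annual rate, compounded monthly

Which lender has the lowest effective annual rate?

Cedar Trust

Lakeside Finance: (1 + 0.100/4)^4 − 1 = 10.381%
Lakeside Mutual: (1 + 0.100/365)^365 − 1 = 10.516%
Cobalt Mutual: compounded annually, EAR = 10.100%
Cedar Trust: (1 + 0.093/12)^12 − 1 = 9.707%
The lowest effective annual rate is Cedar Trust at 9.707%.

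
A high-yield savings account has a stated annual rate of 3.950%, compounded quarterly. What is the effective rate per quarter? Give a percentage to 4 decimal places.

0.9875%

With a nominal annual rate compounded quarterly, the periodic rate is the nominal rate divided by 4.
i = 0.03950 / 4 = 0.0098750 = 0.9875%.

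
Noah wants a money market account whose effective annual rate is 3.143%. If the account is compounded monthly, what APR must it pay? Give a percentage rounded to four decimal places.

3.0986%

(1 + r/12)^12 − 1 = 0.03143, so 1 + r/12 = 1.03143^(1/12).
r/12 = 0.002582, so r = 0.030986 = 3.0986%.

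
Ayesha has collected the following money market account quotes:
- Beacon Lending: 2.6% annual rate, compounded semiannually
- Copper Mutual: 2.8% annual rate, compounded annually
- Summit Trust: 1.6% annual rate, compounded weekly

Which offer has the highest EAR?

Copper Mutual

Beacon Lending: (1 + 0.026/2)^2 − 1 = 2.617%
Copper Mutual: compounded annually, EAR = 2.800%
Summit Trust: (1 + 0.016/52)^52 − 1 = 1.613%
The highest effective annual rate is Copper Mutual at 2.800%.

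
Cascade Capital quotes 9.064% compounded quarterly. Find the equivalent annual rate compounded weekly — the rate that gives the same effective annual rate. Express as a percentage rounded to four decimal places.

EAR = (1 + 0.09064/4)^4 − 1 = 0.093768.
Solve (1 + r/52)^52 = 1.093768: r/52 = 1.093768^(1/52) − 1 = 0.001725, so r = 0.089706 = 8.9706%.

8.9706%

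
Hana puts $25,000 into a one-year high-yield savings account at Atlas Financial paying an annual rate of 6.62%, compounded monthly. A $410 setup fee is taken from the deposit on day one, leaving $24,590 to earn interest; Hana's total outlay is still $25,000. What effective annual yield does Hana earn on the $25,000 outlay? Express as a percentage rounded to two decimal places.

Value after one year: 24,590 × (1 + 0.0662/12)^12 = 24,590 × 1.068246 = $26,268.17.
Effective yield on the $25,000 outlay: 26,268.17 / 25,000 − 1 = 0.050727 = 5.07%.

5.07%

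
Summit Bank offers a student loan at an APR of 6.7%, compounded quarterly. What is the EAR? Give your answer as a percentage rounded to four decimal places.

6.8702%

EAR = (1 + 0.067/4)^4 − 1.
= (1 + 0.016750)^4 − 1 = 1.068702 − 1 = 6.8702%.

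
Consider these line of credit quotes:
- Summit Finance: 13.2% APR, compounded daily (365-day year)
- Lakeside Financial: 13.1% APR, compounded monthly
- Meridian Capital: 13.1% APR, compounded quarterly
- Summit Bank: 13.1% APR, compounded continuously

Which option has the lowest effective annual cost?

Summit Finance: (1 + 0.132/365)^365 − 1 = 14.108%
Lakeside Financial: (1 + 0.131/12)^12 − 1 = 13.916%
Meridian Capital: (1 + 0.131/4)^4 − 1 = 13.758%
Summit Bank: e^0.131 − 1 = 13.997%
The lowest effective annual rate is Meridian Capital at 13.758%.

Meridian Capital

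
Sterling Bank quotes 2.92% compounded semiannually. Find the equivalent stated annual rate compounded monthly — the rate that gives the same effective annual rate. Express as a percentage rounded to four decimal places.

2.9024%

EAR = (1 + 0.0292/2)^2 − 1 = 0.029413.
Solve (1 + r/12)^12 = 1.029413: r/12 = 1.029413^(1/12) − 1 = 0.002419, so r = 0.029024 = 2.9024%.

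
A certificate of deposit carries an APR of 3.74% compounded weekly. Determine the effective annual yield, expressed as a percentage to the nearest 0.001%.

3.809%

EAR = (1 + 0.0374/52)^52 − 1.
= (1 + 0.000719)^52 − 1 = 1.038094 − 1 = 3.809%.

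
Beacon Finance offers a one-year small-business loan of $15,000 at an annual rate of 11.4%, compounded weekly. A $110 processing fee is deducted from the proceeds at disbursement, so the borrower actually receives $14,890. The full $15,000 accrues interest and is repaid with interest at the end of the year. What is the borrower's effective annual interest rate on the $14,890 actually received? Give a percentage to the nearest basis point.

Amount owed after one year: 15,000 × (1 + 0.114/52)^52 = 15,000 × 1.120612 = $16,809.18.
Effective rate on net proceeds: 16,809.18 / 14,890 − 1 = 0.128891 = 12.89%.

12.89%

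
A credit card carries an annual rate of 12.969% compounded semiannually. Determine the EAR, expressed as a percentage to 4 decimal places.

13.3895%

EAR = (1 + 0.12969/2)^2 − 1.
= (1 + 0.064845)^2 − 1 = 1.133895 − 1 = 13.3895%.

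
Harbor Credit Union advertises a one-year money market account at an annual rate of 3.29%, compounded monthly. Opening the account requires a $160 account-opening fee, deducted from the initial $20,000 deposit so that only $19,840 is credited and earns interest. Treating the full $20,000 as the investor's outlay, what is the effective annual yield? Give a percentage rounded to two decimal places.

Value after one year: 19,840 × (1 + 0.0329/12)^12 = 19,840 × 1.033401 = $20,502.67.
Effective yield on the $20,000 outlay: 20,502.67 / 20,000 − 1 = 0.025133 = 2.51%.

2.51%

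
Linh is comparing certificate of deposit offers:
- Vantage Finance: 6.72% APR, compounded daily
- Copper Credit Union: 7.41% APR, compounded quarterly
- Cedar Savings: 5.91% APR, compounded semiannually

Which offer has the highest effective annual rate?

Copper Credit Union

Vantage Finance: (1 + 0.0672/365)^365 − 1 = 6.950%
Copper Credit Union: (1 + 0.0741/4)^4 − 1 = 7.618%
Cedar Savings: (1 + 0.0591/2)^2 − 1 = 5.997%
The highest effective annual rate is Copper Credit Union at 7.618%.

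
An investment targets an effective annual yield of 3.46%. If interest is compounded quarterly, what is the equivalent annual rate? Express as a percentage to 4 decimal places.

(1 + r/4)^4 − 1 = 0.0346, so 1 + r/4 = 1.0346^(1/4).
r/4 = 0.008540, so r = 0.034160 = 3.4160%.

3.4160%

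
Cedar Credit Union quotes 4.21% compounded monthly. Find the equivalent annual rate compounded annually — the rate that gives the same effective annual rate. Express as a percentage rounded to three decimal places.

4.292%

EAR = (1 + 0.0421/12)^12 − 1 = 0.042922.
Compounded annually, the equivalent nominal rate is the EAR itself: 4.292%.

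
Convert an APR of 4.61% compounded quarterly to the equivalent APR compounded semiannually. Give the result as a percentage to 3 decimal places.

4.637%

EAR = (1 + 0.0461/4)^4 − 1 = 0.046903.
Solve (1 + r/2)^2 = 1.046903: r/2 = 1.046903^(1/2) − 1 = 0.023183, so r = 0.046366 = 4.637%.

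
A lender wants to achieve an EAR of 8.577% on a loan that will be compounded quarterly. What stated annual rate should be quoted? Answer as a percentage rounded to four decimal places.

(1 + r/4)^4 − 1 = 0.08577, so 1 + r/4 = 1.08577^(1/4).
r/4 = 0.020785, so r = 0.083142 = 8.3142%.

8.3142%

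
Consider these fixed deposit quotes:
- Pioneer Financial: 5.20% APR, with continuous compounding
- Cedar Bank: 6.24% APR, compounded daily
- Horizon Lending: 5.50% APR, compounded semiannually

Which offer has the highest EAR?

Pioneer Financial: e^0.0520 − 1 = 5.338%
Cedar Bank: (1 + 0.0624/365)^365 − 1 = 6.438%
Horizon Lending: (1 + 0.0550/2)^2 − 1 = 5.576%
The highest effective annual rate is Cedar Bank at 6.438%.

Cedar Bank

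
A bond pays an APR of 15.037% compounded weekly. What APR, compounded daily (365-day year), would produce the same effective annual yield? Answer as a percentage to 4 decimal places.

15.0184%

EAR = (1 + 0.15037/52)^52 − 1 = 0.162012.
Solve (1 + r/365)^365 = 1.162012: r/365 = 1.162012^(1/365) − 1 = 0.000411, so r = 0.150184 = 15.0184%.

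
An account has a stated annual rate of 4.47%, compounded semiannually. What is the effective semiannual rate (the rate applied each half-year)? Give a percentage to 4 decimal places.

With a nominal annual rate compounded semiannually, the periodic rate is the nominal rate divided by 2.
i = 0.0447 / 2 = 0.0223500 = 2.2350%.

2.2350%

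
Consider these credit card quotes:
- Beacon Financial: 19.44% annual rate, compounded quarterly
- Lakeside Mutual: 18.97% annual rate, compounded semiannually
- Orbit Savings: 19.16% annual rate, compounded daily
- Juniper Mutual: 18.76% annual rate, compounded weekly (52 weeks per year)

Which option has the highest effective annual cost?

Beacon Financial: (1 + 0.1944/4)^4 − 1 = 20.904%
Lakeside Mutual: (1 + 0.1897/2)^2 − 1 = 19.870%
Orbit Savings: (1 + 0.1916/365)^365 − 1 = 21.113%
Juniper Mutual: (1 + 0.1876/52)^52 − 1 = 20.594%
The highest effective annual rate is Orbit Savings at 21.113%.

Orbit Savings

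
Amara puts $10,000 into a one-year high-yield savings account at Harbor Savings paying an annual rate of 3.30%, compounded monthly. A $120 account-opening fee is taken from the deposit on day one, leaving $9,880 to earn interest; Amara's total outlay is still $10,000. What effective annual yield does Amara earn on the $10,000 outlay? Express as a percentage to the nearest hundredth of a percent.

Value after one year: 9,880 × (1 + 0.0330/12)^12 = 9,880 × 1.033504 = $10,211.02.
Effective yield on the $10,000 outlay: 10,211.02 / 10,000 − 1 = 0.021102 = 2.11%.

2.11%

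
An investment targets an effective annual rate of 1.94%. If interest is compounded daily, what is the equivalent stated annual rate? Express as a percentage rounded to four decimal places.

1.9215%

(1 + r/365)^365 − 1 = 0.0194, so 1 + r/365 = 1.0194^(1/365).
r/365 = 0.000053, so r = 0.019215 = 1.9215%.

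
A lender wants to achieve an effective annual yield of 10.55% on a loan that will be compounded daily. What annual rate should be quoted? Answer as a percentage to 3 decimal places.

(1 + r/365)^365 − 1 = 0.1055, so 1 + r/365 = 1.1055^(1/365).
r/365 = 0.000275, so r = 0.100312 = 10.031%.

10.031%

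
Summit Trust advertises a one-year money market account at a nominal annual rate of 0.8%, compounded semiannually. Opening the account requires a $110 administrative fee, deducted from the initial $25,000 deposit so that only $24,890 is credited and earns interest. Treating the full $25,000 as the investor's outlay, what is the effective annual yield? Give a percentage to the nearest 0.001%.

0.358%

Value after one year: 24,890 × (1 + 0.008/2)^2 = 24,890 × 1.008016 = $25,089.52.
Effective yield on the $25,000 outlay: 25,089.52 / 25,000 − 1 = 0.003581 = 0.358%.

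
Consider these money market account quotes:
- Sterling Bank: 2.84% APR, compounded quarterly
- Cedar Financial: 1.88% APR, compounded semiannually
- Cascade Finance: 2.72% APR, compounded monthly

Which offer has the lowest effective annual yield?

Cedar Financial

Sterling Bank: (1 + 0.0284/4)^4 − 1 = 2.870%
Cedar Financial: (1 + 0.0188/2)^2 − 1 = 1.889%
Cascade Finance: (1 + 0.0272/12)^12 − 1 = 2.754%
The lowest effective annual rate is Cedar Financial at 1.889%.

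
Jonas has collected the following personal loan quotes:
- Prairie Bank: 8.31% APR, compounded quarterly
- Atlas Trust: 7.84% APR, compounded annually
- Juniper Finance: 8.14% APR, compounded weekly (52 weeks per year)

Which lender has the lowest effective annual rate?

Atlas Trust

Prairie Bank: (1 + 0.0831/4)^4 − 1 = 8.573%
Atlas Trust: compounded annually, EAR = 7.840%
Juniper Finance: (1 + 0.0814/52)^52 − 1 = 8.474%
The lowest effective annual rate is Atlas Trust at 7.840%.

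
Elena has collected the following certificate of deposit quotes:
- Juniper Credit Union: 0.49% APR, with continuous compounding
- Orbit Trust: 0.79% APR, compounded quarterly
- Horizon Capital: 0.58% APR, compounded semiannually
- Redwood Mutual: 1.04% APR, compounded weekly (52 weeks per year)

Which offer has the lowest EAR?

Juniper Credit Union

Juniper Credit Union: e^0.0049 − 1 = 0.491%
Orbit Trust: (1 + 0.0079/4)^4 − 1 = 0.792%
Horizon Capital: (1 + 0.0058/2)^2 − 1 = 0.581%
Redwood Mutual: (1 + 0.0104/52)^52 − 1 = 1.045%
The lowest effective annual rate is Juniper Credit Union at 0.491%.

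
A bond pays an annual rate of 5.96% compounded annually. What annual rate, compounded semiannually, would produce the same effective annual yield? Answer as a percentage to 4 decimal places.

5.8737%

Compounded annually, EAR = nominal = 0.059600.
Solve (1 + r/2)^2 = 1.059600: r/2 = 1.059600^(1/2) − 1 = 0.029369, so r = 0.058737 = 5.8737%.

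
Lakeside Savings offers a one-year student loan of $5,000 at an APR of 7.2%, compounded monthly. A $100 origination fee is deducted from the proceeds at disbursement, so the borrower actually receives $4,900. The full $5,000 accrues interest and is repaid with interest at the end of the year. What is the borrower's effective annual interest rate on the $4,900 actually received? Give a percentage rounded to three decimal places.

Amount owed after one year: 5,000 × (1 + 0.072/12)^12 = 5,000 × 1.074424 = $5,372.12.
Effective rate on net proceeds: 5,372.12 / 4,900 − 1 = 0.096351 = 9.635%.

9.635%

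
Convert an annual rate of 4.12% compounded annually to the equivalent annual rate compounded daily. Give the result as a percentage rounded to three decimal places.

Compounded annually, EAR = nominal = 0.041200.
Solve (1 + r/365)^365 = 1.041200: r/365 = 1.041200^(1/365) − 1 = 0.000111, so r = 0.040376 = 4.038%.

4.038%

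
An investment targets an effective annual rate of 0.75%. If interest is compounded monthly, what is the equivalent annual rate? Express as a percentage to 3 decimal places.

(1 + r/12)^12 − 1 = 0.0075, so 1 + r/12 = 1.0075^(1/12).
r/12 = 0.000623, so r = 0.007474 = 0.747%.

0.747%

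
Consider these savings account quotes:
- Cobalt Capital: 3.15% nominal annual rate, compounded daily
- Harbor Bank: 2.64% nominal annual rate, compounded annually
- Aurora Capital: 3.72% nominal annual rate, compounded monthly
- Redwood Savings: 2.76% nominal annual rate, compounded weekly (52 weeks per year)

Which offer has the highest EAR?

Aurora Capital

Cobalt Capital: (1 + 0.0315/365)^365 − 1 = 3.200%
Harbor Bank: compounded annually, EAR = 2.640%
Aurora Capital: (1 + 0.0372/12)^12 − 1 = 3.784%
Redwood Savings: (1 + 0.0276/52)^52 − 1 = 2.798%
The highest effective annual rate is Aurora Capital at 3.784%.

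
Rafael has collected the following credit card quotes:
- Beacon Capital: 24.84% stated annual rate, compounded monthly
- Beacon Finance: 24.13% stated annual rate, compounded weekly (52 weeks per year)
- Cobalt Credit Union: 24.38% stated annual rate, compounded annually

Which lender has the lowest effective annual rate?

Beacon Capital: (1 + 0.2484/12)^12 − 1 = 27.873%
Beacon Finance: (1 + 0.2413/52)^52 − 1 = 27.219%
Cobalt Credit Union: compounded annually, EAR = 24.380%
The lowest effective annual rate is Cobalt Credit Union at 24.380%.

Cobalt Credit Union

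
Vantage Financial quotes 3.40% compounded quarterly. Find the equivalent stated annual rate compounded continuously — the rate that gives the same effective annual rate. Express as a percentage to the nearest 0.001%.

3.386%

EAR = (1 + 0.0340/4)^4 − 1 = 0.034436.
Equivalent continuous rate: r = ln(1 + 0.034436) = 0.033856 = 3.386%.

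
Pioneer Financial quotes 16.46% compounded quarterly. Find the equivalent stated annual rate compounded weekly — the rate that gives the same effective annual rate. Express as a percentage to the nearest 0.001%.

EAR = (1 + 0.1646/4)^4 − 1 = 0.175042.
Solve (1 + r/52)^52 = 1.175042: r/52 = 1.175042^(1/52) − 1 = 0.003107, so r = 0.161554 = 16.155%.

16.155%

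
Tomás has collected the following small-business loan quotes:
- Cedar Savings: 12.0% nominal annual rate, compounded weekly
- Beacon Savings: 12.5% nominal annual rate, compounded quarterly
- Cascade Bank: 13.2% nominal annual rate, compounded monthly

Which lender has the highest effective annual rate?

Cedar Savings: (1 + 0.120/52)^52 − 1 = 12.734%
Beacon Savings: (1 + 0.125/4)^4 − 1 = 13.098%
Cascade Bank: (1 + 0.132/12)^12 − 1 = 14.029%
The highest effective annual rate is Cascade Bank at 14.029%.

Cascade Bank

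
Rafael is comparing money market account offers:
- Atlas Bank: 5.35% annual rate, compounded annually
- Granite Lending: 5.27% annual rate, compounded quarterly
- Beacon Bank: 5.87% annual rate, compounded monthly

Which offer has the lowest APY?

Atlas Bank

Atlas Bank: compounded annually, EAR = 5.350%
Granite Lending: (1 + 0.0527/4)^4 − 1 = 5.375%
Beacon Bank: (1 + 0.0587/12)^12 − 1 = 6.031%
The lowest effective annual rate is Atlas Bank at 5.350%.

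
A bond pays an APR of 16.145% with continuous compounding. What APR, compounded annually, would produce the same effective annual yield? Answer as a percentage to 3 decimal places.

17.521%

EAR under continuous compounding: e^0.16145 − 1 = 0.175214.
Compounded annually, the equivalent nominal rate is the EAR itself: 17.521%.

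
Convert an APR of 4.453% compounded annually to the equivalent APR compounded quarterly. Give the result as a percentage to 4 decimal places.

Compounded annually, EAR = nominal = 0.044530.
Solve (1 + r/4)^4 = 1.044530: r/4 = 1.044530^(1/4) − 1 = 0.010951, so r = 0.043805 = 4.3805%.

4.3805%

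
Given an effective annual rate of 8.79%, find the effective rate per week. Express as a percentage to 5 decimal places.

The per-week rate i satisfies (1 + i)^52 = 1 + 0.0879.
i = 1.0879^(1/52) − 1 = 0.0016215 = 0.16215%.

0.16215%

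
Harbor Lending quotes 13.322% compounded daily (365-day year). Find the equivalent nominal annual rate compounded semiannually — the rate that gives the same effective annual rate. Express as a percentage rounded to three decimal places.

13.773%

EAR = (1 + 0.13322/365)^365 − 1 = 0.142474.
Solve (1 + r/2)^2 = 1.142474: r/2 = 1.142474^(1/2) − 1 = 0.068866, so r = 0.137731 = 13.773%.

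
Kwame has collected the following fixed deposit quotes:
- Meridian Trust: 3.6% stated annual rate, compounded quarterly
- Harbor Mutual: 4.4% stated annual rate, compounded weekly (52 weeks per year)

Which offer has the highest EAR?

Harbor Mutual

Meridian Trust: (1 + 0.036/4)^4 − 1 = 3.649%
Harbor Mutual: (1 + 0.044/52)^52 − 1 = 4.496%
The highest effective annual rate is Harbor Mutual at 4.496%.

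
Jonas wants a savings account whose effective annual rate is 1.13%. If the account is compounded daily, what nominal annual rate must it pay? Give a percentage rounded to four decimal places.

1.1237%

(1 + r/365)^365 − 1 = 0.0113, so 1 + r/365 = 1.0113^(1/365).
r/365 = 0.000031, so r = 0.011237 = 1.1237%.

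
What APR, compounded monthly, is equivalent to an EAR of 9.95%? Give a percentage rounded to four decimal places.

9.5231%

(1 + r/12)^12 − 1 = 0.0995, so 1 + r/12 = 1.0995^(1/12).
r/12 = 0.007936, so r = 0.095231 = 9.5231%.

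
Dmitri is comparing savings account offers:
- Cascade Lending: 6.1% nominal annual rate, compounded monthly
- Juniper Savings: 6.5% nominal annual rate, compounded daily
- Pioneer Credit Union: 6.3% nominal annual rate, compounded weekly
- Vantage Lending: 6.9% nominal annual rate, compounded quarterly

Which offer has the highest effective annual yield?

Cascade Lending: (1 + 0.061/12)^12 − 1 = 6.273%
Juniper Savings: (1 + 0.065/365)^365 − 1 = 6.715%
Pioneer Credit Union: (1 + 0.063/52)^52 − 1 = 6.499%
Vantage Lending: (1 + 0.069/4)^4 − 1 = 7.081%
The highest effective annual rate is Vantage Lending at 7.081%.

Vantage Lending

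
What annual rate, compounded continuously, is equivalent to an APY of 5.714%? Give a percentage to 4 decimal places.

Continuous: nominal r satisfies e^r − 1 = 0.05714.
r = ln(1 + 0.05714) = ln(1.05714) = 0.055567 = 5.5567%.

5.5567%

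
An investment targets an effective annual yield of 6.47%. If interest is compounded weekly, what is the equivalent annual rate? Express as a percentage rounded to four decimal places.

6.2731%

(1 + r/52)^52 − 1 = 0.0647, so 1 + r/52 = 1.0647^(1/52).
r/52 = 0.001206, so r = 0.062731 = 6.2731%.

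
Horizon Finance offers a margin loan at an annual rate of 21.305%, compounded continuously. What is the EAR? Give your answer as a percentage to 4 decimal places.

With continuous compounding, EAR = e^0.21305 − 1.
e^0.21305 = 1.237447, so EAR = 0.237447 = 23.7447%.

23.7447%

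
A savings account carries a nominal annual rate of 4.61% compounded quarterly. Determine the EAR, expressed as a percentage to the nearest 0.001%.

EAR = (1 + 0.0461/4)^4 − 1.
= (1 + 0.011525)^4 − 1 = 1.046903 − 1 = 4.690%.

4.690%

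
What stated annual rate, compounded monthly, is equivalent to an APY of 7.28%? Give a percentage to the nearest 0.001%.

7.048%

(1 + r/12)^12 − 1 = 0.0728, so 1 + r/12 = 1.0728^(1/12).
r/12 = 0.005873, so r = 0.070478 = 7.048%.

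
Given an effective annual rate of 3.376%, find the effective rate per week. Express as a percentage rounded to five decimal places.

0.06387%

The per-week rate i satisfies (1 + i)^52 = 1 + 0.03376.
i = 1.03376^(1/52) − 1 = 0.0006387 = 0.06387%.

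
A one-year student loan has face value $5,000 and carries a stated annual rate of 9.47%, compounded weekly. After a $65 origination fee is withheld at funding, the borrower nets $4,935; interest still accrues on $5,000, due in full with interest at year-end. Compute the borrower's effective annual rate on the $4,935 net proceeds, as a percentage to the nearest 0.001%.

11.371%

Amount owed after one year: 5,000 × (1 + 0.0947/52)^52 = 5,000 × 1.099234 = $5,496.17.
Effective rate on net proceeds: 5,496.17 / 4,935 − 1 = 0.113713 = 11.371%.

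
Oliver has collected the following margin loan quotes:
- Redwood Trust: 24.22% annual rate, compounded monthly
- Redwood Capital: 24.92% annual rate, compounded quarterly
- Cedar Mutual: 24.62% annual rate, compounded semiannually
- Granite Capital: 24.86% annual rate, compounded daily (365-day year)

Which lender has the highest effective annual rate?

Granite Capital

Redwood Trust: (1 + 0.2422/12)^12 − 1 = 27.098%
Redwood Capital: (1 + 0.2492/4)^4 − 1 = 27.347%
Cedar Mutual: (1 + 0.2462/2)^2 − 1 = 26.135%
Granite Capital: (1 + 0.2486/365)^365 − 1 = 28.212%
The highest effective annual rate is Granite Capital at 28.212%.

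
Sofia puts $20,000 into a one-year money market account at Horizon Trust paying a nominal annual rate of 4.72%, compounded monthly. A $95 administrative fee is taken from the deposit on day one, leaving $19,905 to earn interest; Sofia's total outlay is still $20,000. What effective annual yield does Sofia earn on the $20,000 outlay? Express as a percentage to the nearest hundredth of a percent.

4.33%

Value after one year: 19,905 × (1 + 0.0472/12)^12 = 19,905 × 1.048235 = $20,865.11.
Effective yield on the $20,000 outlay: 20,865.11 / 20,000 − 1 = 0.043255 = 4.33%.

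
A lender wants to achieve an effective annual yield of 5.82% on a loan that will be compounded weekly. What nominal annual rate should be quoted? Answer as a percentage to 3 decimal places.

(1 + r/52)^52 − 1 = 0.0582, so 1 + r/52 = 1.0582^(1/52).
r/52 = 0.001088, so r = 0.056600 = 5.660%.

5.660%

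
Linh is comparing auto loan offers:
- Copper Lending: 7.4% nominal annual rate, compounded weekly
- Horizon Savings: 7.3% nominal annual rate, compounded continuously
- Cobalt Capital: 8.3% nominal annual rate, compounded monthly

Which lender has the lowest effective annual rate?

Horizon Savings

Copper Lending: (1 + 0.074/52)^52 − 1 = 7.675%
Horizon Savings: e^0.073 − 1 = 7.573%
Cobalt Capital: (1 + 0.083/12)^12 − 1 = 8.623%
The lowest effective annual rate is Horizon Savings at 7.573%.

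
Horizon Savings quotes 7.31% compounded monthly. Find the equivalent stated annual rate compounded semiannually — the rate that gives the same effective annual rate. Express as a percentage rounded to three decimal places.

EAR = (1 + 0.0731/12)^12 − 1 = 0.075600.
Solve (1 + r/2)^2 = 1.075600: r/2 = 1.075600^(1/2) − 1 = 0.037111, so r = 0.074222 = 7.422%.

7.422%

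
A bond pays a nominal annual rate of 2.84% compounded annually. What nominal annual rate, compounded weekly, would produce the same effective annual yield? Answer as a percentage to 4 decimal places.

Compounded annually, EAR = nominal = 0.028400.
Solve (1 + r/52)^52 = 1.028400: r/52 = 1.028400^(1/52) − 1 = 0.000539, so r = 0.028012 = 2.8012%.

2.8012%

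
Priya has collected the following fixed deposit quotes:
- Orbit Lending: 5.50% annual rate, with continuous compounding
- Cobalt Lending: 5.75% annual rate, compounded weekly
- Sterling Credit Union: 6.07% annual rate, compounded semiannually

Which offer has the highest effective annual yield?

Sterling Credit Union

Orbit Lending: e^0.0550 − 1 = 5.654%
Cobalt Lending: (1 + 0.0575/52)^52 − 1 = 5.915%
Sterling Credit Union: (1 + 0.0607/2)^2 − 1 = 6.162%
The highest effective annual rate is Sterling Credit Union at 6.162%.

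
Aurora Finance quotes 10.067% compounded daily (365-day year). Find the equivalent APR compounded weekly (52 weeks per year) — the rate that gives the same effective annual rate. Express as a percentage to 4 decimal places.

EAR = (1 + 0.10067/365)^365 − 1 = 0.105896.
Solve (1 + r/52)^52 = 1.105896: r/52 = 1.105896^(1/52) − 1 = 0.001938, so r = 0.100754 = 10.0754%.

10.0754%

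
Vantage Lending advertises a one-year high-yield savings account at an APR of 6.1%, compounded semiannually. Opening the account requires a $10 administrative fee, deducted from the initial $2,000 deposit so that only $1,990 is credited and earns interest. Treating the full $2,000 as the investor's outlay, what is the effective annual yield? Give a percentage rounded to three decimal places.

Value after one year: 1,990 × (1 + 0.061/2)^2 = 1,990 × 1.061930 = $2,113.24.
Effective yield on the $2,000 outlay: 2,113.24 / 2,000 − 1 = 0.056621 = 5.662%.

5.662%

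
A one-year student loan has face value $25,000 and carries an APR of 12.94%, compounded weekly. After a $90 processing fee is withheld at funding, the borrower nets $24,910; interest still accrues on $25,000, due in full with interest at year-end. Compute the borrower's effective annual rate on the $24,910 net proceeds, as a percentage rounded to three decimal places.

Amount owed after one year: 25,000 × (1 + 0.1294/52)^52 = 25,000 × 1.137962 = $28,449.06.
Effective rate on net proceeds: 28,449.06 / 24,910 − 1 = 0.142074 = 14.207%.

14.207%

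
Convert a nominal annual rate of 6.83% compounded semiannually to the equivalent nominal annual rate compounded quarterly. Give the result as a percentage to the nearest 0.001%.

6.773%

EAR = (1 + 0.0683/2)^2 − 1 = 0.069466.
Solve (1 + r/4)^4 = 1.069466: r/4 = 1.069466^(1/4) − 1 = 0.016932, so r = 0.067727 = 6.773%.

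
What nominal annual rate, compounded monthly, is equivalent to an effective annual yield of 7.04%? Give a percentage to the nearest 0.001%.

6.823%

(1 + r/12)^12 − 1 = 0.0704, so 1 + r/12 = 1.0704^(1/12).
r/12 = 0.005685, so r = 0.068226 = 6.823%.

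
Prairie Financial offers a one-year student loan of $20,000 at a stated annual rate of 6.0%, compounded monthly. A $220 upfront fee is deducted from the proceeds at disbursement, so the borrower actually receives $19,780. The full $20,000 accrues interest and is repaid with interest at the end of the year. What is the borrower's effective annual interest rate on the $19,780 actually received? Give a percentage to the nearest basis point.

Amount owed after one year: 20,000 × (1 + 0.060/12)^12 = 20,000 × 1.061678 = $21,233.56.
Effective rate on net proceeds: 21,233.56 / 19,780 − 1 = 0.073486 = 7.35%.

7.35%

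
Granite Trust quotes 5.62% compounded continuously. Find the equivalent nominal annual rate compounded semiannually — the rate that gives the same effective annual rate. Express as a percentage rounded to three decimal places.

EAR under continuous compounding: e^0.0562 − 1 = 0.057809.
Solve (1 + r/2)^2 = 1.057809: r/2 = 1.057809^(1/2) − 1 = 0.028499, so r = 0.056997 = 5.700%.

5.700%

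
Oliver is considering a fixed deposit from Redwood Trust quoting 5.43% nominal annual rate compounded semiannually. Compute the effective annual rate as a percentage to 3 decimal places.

5.504%

EAR = (1 + 0.0543/2)^2 − 1.
= (1 + 0.027150)^2 − 1 = 1.055037 − 1 = 5.504%.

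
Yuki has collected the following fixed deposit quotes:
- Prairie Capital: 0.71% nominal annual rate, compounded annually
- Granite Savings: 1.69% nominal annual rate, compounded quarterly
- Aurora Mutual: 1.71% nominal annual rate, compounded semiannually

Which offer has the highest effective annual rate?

Prairie Capital: compounded annually, EAR = 0.710%
Granite Savings: (1 + 0.0169/4)^4 − 1 = 1.701%
Aurora Mutual: (1 + 0.0171/2)^2 − 1 = 1.717%
The highest effective annual rate is Aurora Mutual at 1.717%.

Aurora Mutual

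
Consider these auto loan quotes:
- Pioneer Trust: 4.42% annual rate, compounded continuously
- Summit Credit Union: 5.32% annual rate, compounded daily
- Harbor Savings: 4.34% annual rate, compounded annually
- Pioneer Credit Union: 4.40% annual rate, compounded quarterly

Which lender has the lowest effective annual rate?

Harbor Savings

Pioneer Trust: e^0.0442 − 1 = 4.519%
Summit Credit Union: (1 + 0.0532/365)^365 − 1 = 5.464%
Harbor Savings: compounded annually, EAR = 4.340%
Pioneer Credit Union: (1 + 0.0440/4)^4 − 1 = 4.473%
The lowest effective annual rate is Harbor Savings at 4.340%.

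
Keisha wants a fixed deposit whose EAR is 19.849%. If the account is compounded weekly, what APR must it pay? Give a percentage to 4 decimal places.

(1 + r/52)^52 − 1 = 0.19849, so 1 + r/52 = 1.19849^(1/52).
r/52 = 0.003488, so r = 0.181378 = 18.1378%.

18.1378%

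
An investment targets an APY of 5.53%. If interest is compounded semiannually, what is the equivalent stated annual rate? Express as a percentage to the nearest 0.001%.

(1 + r/2)^2 − 1 = 0.0553, so 1 + r/2 = 1.0553^(1/2).
r/2 = 0.027278, so r = 0.054556 = 5.456%.

5.456%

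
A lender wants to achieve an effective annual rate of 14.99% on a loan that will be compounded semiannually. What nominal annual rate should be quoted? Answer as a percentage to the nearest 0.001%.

14.467%

(1 + r/2)^2 − 1 = 0.1499, so 1 + r/2 = 1.1499^(1/2).
r/2 = 0.072334, so r = 0.144668 = 14.467%.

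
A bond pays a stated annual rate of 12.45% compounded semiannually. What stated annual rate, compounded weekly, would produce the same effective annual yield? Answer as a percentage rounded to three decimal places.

EAR = (1 + 0.1245/2)^2 − 1 = 0.128375.
Solve (1 + r/52)^52 = 1.128375: r/52 = 1.128375^(1/52) − 1 = 0.002325, so r = 0.120919 = 12.092%.

12.092%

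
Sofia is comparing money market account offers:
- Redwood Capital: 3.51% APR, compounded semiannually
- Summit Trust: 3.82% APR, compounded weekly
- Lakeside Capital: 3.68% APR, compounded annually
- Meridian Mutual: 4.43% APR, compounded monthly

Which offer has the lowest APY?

Redwood Capital: (1 + 0.0351/2)^2 − 1 = 3.541%
Summit Trust: (1 + 0.0382/52)^52 − 1 = 3.892%
Lakeside Capital: compounded annually, EAR = 3.680%
Meridian Mutual: (1 + 0.0443/12)^12 − 1 = 4.521%
The lowest effective annual rate is Redwood Capital at 3.541%.

Redwood Capital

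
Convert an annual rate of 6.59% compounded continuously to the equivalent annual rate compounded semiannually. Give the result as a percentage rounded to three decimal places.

6.700%

EAR under continuous compounding: e^0.0659 − 1 = 0.068120.
Solve (1 + r/2)^2 = 1.068120: r/2 = 1.068120^(1/2) − 1 = 0.033499, so r = 0.066998 = 6.700%.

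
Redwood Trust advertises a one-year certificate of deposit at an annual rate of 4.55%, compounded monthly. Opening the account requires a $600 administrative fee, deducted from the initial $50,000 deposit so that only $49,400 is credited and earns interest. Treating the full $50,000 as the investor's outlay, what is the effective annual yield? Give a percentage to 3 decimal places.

Value after one year: 49,400 × (1 + 0.0455/12)^12 = 49,400 × 1.046461 = $51,695.17.
Effective yield on the $50,000 outlay: 51,695.17 / 50,000 − 1 = 0.033903 = 3.390%.

3.390%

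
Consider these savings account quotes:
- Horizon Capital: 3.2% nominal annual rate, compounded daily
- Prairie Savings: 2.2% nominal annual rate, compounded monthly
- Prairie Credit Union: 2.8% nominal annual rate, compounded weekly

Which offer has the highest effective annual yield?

Horizon Capital

Horizon Capital: (1 + 0.032/365)^365 − 1 = 3.252%
Prairie Savings: (1 + 0.022/12)^12 − 1 = 2.222%
Prairie Credit Union: (1 + 0.028/52)^52 − 1 = 2.839%
The highest effective annual rate is Horizon Capital at 3.252%.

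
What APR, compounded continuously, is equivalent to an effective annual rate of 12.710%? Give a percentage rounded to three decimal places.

11.965%

Continuous: nominal r satisfies e^r − 1 = 0.12710.
r = ln(1 + 0.12710) = ln(1.12710) = 0.119648 = 11.965%.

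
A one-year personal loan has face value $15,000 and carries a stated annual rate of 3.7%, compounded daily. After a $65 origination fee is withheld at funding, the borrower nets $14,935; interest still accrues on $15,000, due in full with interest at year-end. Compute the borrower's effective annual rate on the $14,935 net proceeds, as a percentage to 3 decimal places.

4.221%

Amount owed after one year: 15,000 × (1 + 0.037/365)^365 = 15,000 × 1.037691 = $15,565.37.
Effective rate on net proceeds: 15,565.37 / 14,935 − 1 = 0.042207 = 4.221%.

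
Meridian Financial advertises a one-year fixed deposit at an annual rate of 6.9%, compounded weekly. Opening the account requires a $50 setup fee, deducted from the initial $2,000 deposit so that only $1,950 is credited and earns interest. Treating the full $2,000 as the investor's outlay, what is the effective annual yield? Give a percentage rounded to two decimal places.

Value after one year: 1,950 × (1 + 0.069/52)^52 = 1,950 × 1.071387 = $2,089.21.
Effective yield on the $2,000 outlay: 2,089.21 / 2,000 − 1 = 0.044603 = 4.46%.

4.46%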